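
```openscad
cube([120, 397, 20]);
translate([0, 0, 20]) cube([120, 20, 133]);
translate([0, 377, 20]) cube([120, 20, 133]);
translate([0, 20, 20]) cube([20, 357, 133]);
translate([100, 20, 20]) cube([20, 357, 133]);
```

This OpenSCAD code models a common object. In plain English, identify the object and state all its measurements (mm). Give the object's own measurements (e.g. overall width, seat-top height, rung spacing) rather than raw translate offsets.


An open-topped rectangular box: outside dimensions 120×397×153 mm, with a uniform wall and base thickness of 20 mm. The base is a full 120×397 slab on the floor; four walls sit on top of the base. The front and back walls (the −y and +y sides) span the full width; the two side walls fit between them.


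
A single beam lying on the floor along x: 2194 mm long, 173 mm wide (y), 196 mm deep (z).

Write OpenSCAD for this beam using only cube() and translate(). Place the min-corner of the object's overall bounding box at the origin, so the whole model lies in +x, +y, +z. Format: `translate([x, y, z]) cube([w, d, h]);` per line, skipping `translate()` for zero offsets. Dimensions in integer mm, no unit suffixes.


cube([2194, 173, 196]);


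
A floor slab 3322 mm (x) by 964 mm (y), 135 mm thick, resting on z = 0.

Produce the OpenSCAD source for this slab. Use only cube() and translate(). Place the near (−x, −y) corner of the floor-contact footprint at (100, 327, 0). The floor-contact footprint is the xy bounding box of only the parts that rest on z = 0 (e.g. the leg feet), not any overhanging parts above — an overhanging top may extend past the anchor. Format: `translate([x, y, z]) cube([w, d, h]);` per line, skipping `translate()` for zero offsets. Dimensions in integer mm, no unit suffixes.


translate([100, 327, 0]) cube([3322, 964, 135]);


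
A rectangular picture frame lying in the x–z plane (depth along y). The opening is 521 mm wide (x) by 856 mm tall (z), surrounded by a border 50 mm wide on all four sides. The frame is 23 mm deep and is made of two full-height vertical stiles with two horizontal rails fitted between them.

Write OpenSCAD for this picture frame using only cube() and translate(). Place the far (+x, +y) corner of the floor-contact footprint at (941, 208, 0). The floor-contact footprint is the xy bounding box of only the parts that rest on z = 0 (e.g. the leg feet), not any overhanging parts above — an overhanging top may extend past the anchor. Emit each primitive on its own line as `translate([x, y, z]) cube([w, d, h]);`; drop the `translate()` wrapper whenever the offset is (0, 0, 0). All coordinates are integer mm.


translate([320, 185, 0]) cube([50, 23, 956]);
translate([891, 185, 0]) cube([50, 23, 956]);
translate([370, 185, 0]) cube([521, 23, 50]);
translate([370, 185, 906]) cube([521, 23, 50]);


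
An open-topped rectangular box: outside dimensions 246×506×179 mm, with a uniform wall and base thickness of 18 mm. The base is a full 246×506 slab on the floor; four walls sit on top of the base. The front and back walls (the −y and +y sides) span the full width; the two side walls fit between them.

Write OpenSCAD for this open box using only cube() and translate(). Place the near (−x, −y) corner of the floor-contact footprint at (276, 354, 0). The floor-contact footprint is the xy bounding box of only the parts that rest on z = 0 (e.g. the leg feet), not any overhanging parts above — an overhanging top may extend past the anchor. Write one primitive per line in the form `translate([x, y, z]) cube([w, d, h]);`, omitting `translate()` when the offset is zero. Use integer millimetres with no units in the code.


translate([276, 354, 0]) cube([246, 506, 18]);
translate([276, 354, 18]) cube([246, 18, 161]);
translate([276, 842, 18]) cube([246, 18, 161]);
translate([276, 372, 18]) cube([18, 470, 161]);
translate([504, 372, 18]) cube([18, 470, 161]);


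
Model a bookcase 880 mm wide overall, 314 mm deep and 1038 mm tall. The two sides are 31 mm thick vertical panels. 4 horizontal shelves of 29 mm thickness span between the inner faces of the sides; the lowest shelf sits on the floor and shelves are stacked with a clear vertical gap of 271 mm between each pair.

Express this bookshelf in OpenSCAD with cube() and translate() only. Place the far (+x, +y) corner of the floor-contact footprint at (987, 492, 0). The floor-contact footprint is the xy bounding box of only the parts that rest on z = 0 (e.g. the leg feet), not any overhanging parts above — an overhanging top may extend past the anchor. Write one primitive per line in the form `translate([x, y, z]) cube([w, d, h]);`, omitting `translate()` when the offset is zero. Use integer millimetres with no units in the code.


translate([107, 178, 0]) cube([31, 314, 1038]);
translate([956, 178, 0]) cube([31, 314, 1038]);
translate([138, 178, 0]) cube([818, 314, 29]);
translate([138, 178, 300]) cube([818, 314, 29]);
translate([138, 178, 600]) cube([818, 314, 29]);
translate([138, 178, 900]) cube([818, 314, 29]);


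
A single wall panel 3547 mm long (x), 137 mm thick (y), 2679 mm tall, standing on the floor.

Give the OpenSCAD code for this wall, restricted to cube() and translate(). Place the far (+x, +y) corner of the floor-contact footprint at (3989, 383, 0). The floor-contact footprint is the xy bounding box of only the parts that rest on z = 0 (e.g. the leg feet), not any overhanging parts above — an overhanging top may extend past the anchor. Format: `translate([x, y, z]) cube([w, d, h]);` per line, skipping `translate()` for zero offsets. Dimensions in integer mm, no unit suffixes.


translate([442, 246, 0]) cube([3547, 137, 2679]);


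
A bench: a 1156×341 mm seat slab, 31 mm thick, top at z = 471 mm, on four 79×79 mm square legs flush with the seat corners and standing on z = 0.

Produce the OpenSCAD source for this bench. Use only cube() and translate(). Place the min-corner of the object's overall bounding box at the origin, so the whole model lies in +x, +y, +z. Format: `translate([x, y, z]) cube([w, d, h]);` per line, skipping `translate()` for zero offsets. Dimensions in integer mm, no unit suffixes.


translate([0, 0, 440]) cube([1156, 341, 31]);
cube([79, 79, 440]);
translate([0, 262, 0]) cube([79, 79, 440]);
translate([1077, 0, 0]) cube([79, 79, 440]);
translate([1077, 262, 0]) cube([79, 79, 440]);


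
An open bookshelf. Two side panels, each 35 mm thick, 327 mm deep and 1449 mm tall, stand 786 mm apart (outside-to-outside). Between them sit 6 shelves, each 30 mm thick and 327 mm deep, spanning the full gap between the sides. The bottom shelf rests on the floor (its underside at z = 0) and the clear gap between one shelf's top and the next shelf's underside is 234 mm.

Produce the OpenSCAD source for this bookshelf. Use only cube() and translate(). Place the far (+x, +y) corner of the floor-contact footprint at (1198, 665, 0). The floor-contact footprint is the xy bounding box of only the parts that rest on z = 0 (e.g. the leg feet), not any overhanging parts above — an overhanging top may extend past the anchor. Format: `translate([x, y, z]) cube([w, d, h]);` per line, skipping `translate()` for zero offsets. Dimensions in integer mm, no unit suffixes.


translate([412, 338, 0]) cube([35, 327, 1449]);
translate([1163, 338, 0]) cube([35, 327, 1449]);
translate([447, 338, 0]) cube([716, 327, 30]);
translate([447, 338, 264]) cube([716, 327, 30]);
translate([447, 338, 528]) cube([716, 327, 30]);
translate([447, 338, 792]) cube([716, 327, 30]);
translate([447, 338, 1056]) cube([716, 327, 30]);
translate([447, 338, 1320]) cube([716, 327, 30]);


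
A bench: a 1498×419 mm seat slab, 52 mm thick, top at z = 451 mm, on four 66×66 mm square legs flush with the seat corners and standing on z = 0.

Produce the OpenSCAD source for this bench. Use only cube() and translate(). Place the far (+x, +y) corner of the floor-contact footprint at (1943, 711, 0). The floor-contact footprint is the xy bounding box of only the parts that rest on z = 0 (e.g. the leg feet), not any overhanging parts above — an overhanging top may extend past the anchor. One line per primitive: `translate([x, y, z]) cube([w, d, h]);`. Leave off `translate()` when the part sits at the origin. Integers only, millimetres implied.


translate([445, 292, 399]) cube([1498, 419, 52]);
translate([445, 292, 0]) cube([66, 66, 399]);
translate([445, 645, 0]) cube([66, 66, 399]);
translate([1877, 292, 0]) cube([66, 66, 399]);
translate([1877, 645, 0]) cube([66, 66, 399]);


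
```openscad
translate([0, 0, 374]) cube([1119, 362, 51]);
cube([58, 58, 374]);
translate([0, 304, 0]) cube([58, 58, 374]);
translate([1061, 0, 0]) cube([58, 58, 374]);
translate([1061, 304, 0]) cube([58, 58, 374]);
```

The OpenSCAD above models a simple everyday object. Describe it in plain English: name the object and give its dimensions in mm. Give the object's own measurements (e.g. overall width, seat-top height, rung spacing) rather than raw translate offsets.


A long wooden bench with a 1119 mm (x) × 362 mm (y) seat, 51 mm thick, its top surface 425 mm above the floor. Four 58 mm square legs at the seat corners, flush with the edges, run from z = 0 to the seat underside.


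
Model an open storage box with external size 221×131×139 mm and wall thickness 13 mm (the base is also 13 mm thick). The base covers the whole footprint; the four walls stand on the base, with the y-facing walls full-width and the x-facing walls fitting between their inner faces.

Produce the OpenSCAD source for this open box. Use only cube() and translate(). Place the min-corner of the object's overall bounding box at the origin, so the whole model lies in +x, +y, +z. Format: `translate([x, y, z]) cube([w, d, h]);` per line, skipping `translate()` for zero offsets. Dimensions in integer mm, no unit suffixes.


cube([221, 131, 13]);
translate([0, 0, 13]) cube([221, 13, 126]);
translate([0, 118, 13]) cube([221, 13, 126]);
translate([0, 13, 13]) cube([13, 105, 126]);
translate([208, 13, 13]) cube([13, 105, 126]);


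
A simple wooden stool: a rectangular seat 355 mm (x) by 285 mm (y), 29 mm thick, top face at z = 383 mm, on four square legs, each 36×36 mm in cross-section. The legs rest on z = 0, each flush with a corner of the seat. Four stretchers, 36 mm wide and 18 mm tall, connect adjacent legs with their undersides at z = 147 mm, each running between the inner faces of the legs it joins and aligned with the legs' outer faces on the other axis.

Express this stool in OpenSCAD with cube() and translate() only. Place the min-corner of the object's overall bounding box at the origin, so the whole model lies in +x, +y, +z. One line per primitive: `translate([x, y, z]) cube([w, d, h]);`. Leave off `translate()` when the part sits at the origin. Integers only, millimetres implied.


translate([0, 0, 354]) cube([355, 285, 29]);
cube([36, 36, 354]);
translate([319, 0, 0]) cube([36, 36, 354]);
translate([0, 249, 0]) cube([36, 36, 354]);
translate([319, 249, 0]) cube([36, 36, 354]);
translate([36, 0, 147]) cube([283, 36, 18]);
translate([36, 249, 147]) cube([283, 36, 18]);
translate([0, 36, 147]) cube([36, 213, 18]);
translate([319, 36, 147]) cube([36, 213, 18]);


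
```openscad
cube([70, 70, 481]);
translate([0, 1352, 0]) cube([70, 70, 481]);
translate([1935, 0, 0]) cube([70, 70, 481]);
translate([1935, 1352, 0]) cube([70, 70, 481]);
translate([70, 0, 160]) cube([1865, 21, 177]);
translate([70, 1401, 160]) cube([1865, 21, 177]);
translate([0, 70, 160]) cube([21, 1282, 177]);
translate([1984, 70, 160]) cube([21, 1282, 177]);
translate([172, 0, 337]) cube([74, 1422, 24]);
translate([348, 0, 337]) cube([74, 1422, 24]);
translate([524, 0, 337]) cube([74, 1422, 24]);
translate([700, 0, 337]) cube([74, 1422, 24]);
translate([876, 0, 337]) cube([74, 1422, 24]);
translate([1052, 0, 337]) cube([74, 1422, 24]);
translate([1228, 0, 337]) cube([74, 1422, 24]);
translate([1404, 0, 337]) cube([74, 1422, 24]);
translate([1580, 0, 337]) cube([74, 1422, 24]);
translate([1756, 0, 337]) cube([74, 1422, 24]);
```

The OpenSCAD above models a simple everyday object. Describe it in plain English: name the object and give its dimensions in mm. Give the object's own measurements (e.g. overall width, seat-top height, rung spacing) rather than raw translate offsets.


A bed frame 2005 mm long (x) by 1422 mm wide (y). Four 70×70 mm corner posts, 481 mm tall, at the corners of the footprint. Four rails of 21 mm thickness and 177 mm height run between adjacent posts with their undersides at z = 160 mm, their outer faces flush with the outside of the frame (the two x-running rails run between the posts' inner faces; the two y-running rails run between the posts' inner faces). 10 slats, each 74 mm wide (x) and 24 mm thick, lie across the top of the two x-running rails, running the full 1422 mm width of the frame in y; along x they sit between the end posts with a 102 mm gap after the −x posts and between neighbouring slats, leaving 105 mm before the +x posts.


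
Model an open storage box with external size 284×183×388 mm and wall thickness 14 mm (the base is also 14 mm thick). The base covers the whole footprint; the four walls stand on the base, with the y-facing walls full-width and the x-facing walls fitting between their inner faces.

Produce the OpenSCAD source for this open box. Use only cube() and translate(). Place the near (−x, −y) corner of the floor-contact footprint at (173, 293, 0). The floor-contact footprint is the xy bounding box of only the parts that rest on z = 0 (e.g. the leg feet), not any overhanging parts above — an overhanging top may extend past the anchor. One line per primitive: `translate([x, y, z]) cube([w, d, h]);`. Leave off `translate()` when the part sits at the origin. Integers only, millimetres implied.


translate([173, 293, 0]) cube([284, 183, 14]);
translate([173, 293, 14]) cube([284, 14, 374]);
translate([173, 462, 14]) cube([284, 14, 374]);
translate([173, 307, 14]) cube([14, 155, 374]);
translate([443, 307, 14]) cube([14, 155, 374]);


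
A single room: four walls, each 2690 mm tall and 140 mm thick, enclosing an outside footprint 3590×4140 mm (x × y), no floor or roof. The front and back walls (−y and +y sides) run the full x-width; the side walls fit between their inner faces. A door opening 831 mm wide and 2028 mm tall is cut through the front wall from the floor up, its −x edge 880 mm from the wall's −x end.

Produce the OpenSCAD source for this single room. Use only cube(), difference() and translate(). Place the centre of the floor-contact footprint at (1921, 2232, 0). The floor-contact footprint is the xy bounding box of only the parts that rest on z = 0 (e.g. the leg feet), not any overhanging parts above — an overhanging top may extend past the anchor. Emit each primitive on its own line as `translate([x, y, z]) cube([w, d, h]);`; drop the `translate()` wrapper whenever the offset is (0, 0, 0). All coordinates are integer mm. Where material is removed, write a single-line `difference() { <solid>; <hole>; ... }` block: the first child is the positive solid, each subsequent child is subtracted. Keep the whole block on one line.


difference() { translate([126, 162, 0]) cube([3590, 140, 2690]); translate([1006, 162, 0]) cube([831, 140, 2028]); }
translate([126, 4162, 0]) cube([3590, 140, 2690]);
translate([126, 302, 0]) cube([140, 3860, 2690]);
translate([3576, 302, 0]) cube([140, 3860, 2690]);


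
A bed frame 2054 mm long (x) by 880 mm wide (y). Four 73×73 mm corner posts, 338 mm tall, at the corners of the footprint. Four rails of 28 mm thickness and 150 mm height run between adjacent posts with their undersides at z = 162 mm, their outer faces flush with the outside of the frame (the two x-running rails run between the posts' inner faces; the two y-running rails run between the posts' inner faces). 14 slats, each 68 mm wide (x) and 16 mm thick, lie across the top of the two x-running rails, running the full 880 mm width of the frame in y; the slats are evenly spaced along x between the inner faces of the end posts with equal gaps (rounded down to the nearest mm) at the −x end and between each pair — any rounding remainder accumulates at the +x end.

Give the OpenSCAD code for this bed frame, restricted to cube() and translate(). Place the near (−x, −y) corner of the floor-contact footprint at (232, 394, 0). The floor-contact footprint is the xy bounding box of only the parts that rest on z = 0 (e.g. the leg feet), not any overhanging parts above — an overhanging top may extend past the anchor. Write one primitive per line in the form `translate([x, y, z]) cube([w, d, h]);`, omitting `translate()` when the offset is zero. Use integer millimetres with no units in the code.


// slat z = rail_z + rail_h = 162 + 150 = 312
// slat gap = ⌊(1908 − 14·68) / 15⌋ = 63
translate([232, 394, 0]) cube([73, 73, 338]);
translate([232, 1201, 0]) cube([73, 73, 338]);
translate([2213, 394, 0]) cube([73, 73, 338]);
translate([2213, 1201, 0]) cube([73, 73, 338]);
translate([305, 394, 162]) cube([1908, 28, 150]);
translate([305, 1246, 162]) cube([1908, 28, 150]);
translate([232, 467, 162]) cube([28, 734, 150]);
translate([2258, 467, 162]) cube([28, 734, 150]);
translate([368, 394, 312]) cube([68, 880, 16]);
translate([499, 394, 312]) cube([68, 880, 16]);
translate([630, 394, 312]) cube([68, 880, 16]);
translate([761, 394, 312]) cube([68, 880, 16]);
translate([892, 394, 312]) cube([68, 880, 16]);
translate([1023, 394, 312]) cube([68, 880, 16]);
translate([1154, 394, 312]) cube([68, 880, 16]);
translate([1285, 394, 312]) cube([68, 880, 16]);
translate([1416, 394, 312]) cube([68, 880, 16]);
translate([1547, 394, 312]) cube([68, 880, 16]);
translate([1678, 394, 312]) cube([68, 880, 16]);
translate([1809, 394, 312]) cube([68, 880, 16]);
translate([1940, 394, 312]) cube([68, 880, 16]);
translate([2071, 394, 312]) cube([68, 880, 16]);


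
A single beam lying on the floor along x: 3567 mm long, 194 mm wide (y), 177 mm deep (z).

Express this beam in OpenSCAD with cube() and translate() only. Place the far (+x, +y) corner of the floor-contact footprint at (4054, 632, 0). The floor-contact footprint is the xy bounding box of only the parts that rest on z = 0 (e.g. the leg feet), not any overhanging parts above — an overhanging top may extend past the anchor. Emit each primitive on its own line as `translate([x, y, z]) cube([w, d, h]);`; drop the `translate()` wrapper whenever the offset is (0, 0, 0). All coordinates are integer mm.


translate([487, 438, 0]) cube([3567, 194, 177]);


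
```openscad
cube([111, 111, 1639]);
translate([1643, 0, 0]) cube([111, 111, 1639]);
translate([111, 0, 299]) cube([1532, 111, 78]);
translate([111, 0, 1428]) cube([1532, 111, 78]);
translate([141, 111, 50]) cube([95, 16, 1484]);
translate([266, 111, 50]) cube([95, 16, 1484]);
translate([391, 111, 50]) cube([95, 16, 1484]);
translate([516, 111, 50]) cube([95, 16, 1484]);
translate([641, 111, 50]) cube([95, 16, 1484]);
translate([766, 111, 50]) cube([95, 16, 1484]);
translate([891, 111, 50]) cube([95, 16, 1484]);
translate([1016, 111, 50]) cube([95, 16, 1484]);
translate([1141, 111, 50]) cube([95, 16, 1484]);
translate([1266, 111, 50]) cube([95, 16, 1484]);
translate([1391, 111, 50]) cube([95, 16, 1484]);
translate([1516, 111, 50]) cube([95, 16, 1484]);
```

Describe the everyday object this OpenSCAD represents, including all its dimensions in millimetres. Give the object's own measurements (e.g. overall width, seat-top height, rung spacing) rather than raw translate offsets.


A fence section. Two 111×111 mm posts, 1639 mm tall, stand on the floor with a clear span of 1532 mm between their inner faces. Two horizontal rails of 111×78 mm section span the gap between the posts with their undersides at z = 299 mm and z = 1428 mm, flush with the posts' −y face. 12 pickets, each 95 mm wide, 16 mm thick and 1484 mm tall, are fixed to the +y face of the rails with their bottoms at z = 50 mm, spaced across the span with a 30 mm gap after the −x post and between neighbouring pickets, with 32 mm left before the +x post.


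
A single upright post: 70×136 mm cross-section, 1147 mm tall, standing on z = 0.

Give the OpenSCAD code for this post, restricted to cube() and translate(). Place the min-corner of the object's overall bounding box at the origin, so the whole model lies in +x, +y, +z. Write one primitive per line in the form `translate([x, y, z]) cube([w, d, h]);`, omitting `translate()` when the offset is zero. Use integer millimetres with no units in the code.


cube([70, 136, 1147]);


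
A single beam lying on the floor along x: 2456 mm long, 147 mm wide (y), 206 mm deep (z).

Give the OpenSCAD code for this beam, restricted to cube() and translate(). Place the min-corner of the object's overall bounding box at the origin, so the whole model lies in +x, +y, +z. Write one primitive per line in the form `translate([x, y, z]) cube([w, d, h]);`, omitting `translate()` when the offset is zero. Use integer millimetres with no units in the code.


cube([2456, 147, 206]);


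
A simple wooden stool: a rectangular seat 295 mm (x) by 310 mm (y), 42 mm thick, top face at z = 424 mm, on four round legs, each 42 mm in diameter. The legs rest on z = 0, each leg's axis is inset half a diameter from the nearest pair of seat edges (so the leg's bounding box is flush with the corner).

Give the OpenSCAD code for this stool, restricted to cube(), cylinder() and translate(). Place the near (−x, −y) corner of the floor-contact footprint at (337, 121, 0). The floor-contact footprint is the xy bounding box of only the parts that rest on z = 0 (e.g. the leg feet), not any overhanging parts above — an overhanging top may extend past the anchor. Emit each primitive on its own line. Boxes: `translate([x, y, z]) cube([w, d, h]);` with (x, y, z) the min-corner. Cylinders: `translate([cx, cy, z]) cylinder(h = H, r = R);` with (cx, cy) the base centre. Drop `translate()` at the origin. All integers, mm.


translate([337, 121, 382]) cube([295, 310, 42]);
translate([358, 142, 0]) cylinder(h = 382, r = 21);
translate([611, 142, 0]) cylinder(h = 382, r = 21);
translate([358, 410, 0]) cylinder(h = 382, r = 21);
translate([611, 410, 0]) cylinder(h = 382, r = 21);


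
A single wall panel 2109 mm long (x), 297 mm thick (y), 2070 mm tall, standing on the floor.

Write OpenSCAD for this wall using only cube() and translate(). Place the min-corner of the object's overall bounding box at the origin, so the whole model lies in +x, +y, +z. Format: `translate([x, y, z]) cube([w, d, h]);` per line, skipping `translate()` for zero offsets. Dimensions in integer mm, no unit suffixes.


cube([2109, 297, 2070]);


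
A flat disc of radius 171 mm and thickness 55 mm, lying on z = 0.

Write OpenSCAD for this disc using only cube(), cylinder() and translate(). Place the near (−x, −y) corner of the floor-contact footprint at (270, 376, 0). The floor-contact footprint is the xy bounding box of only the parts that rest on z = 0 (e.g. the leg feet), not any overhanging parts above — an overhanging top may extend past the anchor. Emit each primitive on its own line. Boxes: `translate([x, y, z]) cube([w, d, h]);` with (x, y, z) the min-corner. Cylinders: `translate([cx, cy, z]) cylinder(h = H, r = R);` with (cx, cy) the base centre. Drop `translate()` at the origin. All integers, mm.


translate([441, 547, 0]) cylinder(h = 55, r = 171);


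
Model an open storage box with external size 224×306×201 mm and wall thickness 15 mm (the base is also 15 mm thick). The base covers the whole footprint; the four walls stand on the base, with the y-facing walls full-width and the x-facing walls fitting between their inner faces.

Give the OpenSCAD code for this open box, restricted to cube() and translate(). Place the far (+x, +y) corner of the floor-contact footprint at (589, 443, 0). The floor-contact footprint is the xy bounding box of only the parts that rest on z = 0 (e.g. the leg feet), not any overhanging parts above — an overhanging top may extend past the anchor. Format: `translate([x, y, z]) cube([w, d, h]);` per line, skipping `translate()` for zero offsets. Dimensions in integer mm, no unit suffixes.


translate([365, 137, 0]) cube([224, 306, 15]);
translate([365, 137, 15]) cube([224, 15, 186]);
translate([365, 428, 15]) cube([224, 15, 186]);
translate([365, 152, 15]) cube([15, 276, 186]);
translate([574, 152, 15]) cube([15, 276, 186]);


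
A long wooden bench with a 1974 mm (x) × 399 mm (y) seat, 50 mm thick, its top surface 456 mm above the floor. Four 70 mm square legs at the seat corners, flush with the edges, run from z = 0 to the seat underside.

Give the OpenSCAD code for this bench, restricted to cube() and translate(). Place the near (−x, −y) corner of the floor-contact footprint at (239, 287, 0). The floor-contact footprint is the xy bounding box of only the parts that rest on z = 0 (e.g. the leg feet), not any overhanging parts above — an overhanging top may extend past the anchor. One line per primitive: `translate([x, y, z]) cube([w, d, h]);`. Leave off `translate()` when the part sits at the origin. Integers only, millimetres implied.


translate([239, 287, 406]) cube([1974, 399, 50]);
translate([239, 287, 0]) cube([70, 70, 406]);
translate([239, 616, 0]) cube([70, 70, 406]);
translate([2143, 287, 0]) cube([70, 70, 406]);
translate([2143, 616, 0]) cube([70, 70, 406]);


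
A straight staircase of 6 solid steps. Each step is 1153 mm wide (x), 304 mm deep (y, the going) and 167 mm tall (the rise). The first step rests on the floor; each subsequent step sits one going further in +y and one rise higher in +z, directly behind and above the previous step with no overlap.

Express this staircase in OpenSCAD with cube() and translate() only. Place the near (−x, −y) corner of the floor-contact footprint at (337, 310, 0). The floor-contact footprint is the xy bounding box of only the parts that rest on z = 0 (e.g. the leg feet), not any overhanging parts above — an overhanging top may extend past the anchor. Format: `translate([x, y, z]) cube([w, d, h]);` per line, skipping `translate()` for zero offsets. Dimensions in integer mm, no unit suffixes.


translate([337, 310, 0]) cube([1153, 304, 167]);
translate([337, 614, 167]) cube([1153, 304, 167]);
translate([337, 918, 334]) cube([1153, 304, 167]);
translate([337, 1222, 501]) cube([1153, 304, 167]);
translate([337, 1526, 668]) cube([1153, 304, 167]);
translate([337, 1830, 835]) cube([1153, 304, 167]);


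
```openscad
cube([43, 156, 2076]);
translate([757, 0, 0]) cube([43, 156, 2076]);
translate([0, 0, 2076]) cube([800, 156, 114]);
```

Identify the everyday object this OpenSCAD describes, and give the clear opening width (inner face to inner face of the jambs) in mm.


A door frame. The clear opening width is 714 mm.

Two 2076 mm tall posts with a header on top — a door frame. The left jamb is 43 mm wide at x = 0; the right jamb starts at x = 757. The clear opening is 757 − 43 = 714 mm.


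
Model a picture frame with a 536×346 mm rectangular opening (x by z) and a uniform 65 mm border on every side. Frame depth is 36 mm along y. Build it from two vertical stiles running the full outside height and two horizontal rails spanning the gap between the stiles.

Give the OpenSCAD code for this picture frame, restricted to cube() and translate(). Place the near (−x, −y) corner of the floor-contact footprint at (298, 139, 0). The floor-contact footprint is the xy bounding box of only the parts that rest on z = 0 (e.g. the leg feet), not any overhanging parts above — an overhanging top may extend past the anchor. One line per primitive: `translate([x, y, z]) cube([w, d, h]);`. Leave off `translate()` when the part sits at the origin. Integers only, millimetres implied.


translate([298, 139, 0]) cube([65, 36, 476]);
translate([899, 139, 0]) cube([65, 36, 476]);
translate([363, 139, 0]) cube([536, 36, 65]);
translate([363, 139, 411]) cube([536, 36, 65]);


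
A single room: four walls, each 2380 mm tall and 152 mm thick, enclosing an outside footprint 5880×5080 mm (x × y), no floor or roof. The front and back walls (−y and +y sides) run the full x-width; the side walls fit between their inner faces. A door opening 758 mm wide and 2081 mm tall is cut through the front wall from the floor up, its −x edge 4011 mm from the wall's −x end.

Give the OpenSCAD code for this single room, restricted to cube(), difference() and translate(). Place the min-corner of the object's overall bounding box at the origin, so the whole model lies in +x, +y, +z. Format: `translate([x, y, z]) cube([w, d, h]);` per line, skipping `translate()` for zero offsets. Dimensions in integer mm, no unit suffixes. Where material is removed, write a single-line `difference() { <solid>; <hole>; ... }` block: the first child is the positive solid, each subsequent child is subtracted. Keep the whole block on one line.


difference() { cube([5880, 152, 2380]); translate([4011, 0, 0]) cube([758, 152, 2081]); }
translate([0, 4928, 0]) cube([5880, 152, 2380]);
translate([0, 152, 0]) cube([152, 4776, 2380]);
translate([5728, 152, 0]) cube([152, 4776, 2380]);


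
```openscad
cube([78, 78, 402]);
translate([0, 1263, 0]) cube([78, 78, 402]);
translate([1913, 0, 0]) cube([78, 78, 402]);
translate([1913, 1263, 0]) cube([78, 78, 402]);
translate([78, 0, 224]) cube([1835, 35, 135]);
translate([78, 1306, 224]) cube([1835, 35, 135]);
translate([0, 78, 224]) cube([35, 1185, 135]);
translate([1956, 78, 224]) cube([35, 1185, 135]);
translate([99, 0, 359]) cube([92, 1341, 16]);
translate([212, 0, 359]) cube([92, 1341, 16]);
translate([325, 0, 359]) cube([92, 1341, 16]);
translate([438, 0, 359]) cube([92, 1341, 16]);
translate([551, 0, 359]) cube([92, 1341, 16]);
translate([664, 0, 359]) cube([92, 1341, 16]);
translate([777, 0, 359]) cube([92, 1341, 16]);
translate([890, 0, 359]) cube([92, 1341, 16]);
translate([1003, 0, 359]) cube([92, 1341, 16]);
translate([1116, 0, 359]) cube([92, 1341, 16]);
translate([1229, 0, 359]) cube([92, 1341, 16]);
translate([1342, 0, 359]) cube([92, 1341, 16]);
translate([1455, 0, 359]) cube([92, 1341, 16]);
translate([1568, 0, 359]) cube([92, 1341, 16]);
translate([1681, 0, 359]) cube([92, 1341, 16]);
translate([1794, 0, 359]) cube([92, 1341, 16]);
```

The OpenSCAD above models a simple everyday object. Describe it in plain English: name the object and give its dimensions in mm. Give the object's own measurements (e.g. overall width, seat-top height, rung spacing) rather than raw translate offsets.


A bed frame 1991 mm long (x) by 1341 mm wide (y). Four 78×78 mm corner posts, 402 mm tall, at the corners of the footprint. Four rails of 35 mm thickness and 135 mm height run between adjacent posts with their undersides at z = 224 mm, their outer faces flush with the outside of the frame (the two x-running rails run between the posts' inner faces; the two y-running rails run between the posts' inner faces). 16 slats, each 92 mm wide (x) and 16 mm thick, lie across the top of the two x-running rails, running the full 1341 mm width of the frame in y; along x they sit between the end posts with a 21 mm gap after the −x posts and between neighbouring slats, leaving 27 mm before the +x posts.


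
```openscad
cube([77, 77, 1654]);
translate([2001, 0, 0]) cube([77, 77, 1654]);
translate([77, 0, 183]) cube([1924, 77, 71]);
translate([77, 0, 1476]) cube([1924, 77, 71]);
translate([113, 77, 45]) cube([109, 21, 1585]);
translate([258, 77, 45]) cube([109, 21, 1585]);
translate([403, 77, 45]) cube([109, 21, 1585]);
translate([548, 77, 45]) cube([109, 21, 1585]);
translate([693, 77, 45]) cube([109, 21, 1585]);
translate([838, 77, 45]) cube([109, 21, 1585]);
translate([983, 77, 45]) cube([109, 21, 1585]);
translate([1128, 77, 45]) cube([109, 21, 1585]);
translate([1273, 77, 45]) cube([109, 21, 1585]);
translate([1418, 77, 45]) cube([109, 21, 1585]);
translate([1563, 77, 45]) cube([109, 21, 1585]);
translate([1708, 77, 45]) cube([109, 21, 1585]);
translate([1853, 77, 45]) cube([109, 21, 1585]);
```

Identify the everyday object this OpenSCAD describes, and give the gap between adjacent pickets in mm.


A fence section. The picket gap is 36 mm.

Two posts, two rails, 13 pickets — a fence section. Span 1924 mm holds 13 pickets of 109 mm with 14 equal gaps: ⌊(1924 − 13·109) / 14⌋ = 36 mm.


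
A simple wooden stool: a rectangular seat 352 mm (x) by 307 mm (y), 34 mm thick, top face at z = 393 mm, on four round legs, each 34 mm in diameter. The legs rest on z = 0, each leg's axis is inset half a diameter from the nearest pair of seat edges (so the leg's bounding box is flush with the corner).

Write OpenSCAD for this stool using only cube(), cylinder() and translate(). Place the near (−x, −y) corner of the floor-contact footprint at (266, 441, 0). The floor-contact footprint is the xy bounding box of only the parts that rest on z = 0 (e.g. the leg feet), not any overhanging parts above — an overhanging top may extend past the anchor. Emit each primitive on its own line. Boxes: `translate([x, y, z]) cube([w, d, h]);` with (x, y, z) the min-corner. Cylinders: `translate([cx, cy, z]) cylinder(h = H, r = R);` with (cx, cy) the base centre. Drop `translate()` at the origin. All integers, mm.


translate([266, 441, 359]) cube([352, 307, 34]);
translate([283, 458, 0]) cylinder(h = 359, r = 17);
translate([601, 458, 0]) cylinder(h = 359, r = 17);
translate([283, 731, 0]) cylinder(h = 359, r = 17);
translate([601, 731, 0]) cylinder(h = 359, r = 17);


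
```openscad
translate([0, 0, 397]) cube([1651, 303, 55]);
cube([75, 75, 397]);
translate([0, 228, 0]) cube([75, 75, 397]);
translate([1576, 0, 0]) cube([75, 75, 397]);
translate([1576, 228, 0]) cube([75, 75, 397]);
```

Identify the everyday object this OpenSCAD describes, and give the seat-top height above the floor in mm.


A bench. The seat-top height is 452 mm.

A long slab on four corner posts — a bench. The slab sits at z = 397 with thickness 55, so the top is 397 + 55 = 452 mm.


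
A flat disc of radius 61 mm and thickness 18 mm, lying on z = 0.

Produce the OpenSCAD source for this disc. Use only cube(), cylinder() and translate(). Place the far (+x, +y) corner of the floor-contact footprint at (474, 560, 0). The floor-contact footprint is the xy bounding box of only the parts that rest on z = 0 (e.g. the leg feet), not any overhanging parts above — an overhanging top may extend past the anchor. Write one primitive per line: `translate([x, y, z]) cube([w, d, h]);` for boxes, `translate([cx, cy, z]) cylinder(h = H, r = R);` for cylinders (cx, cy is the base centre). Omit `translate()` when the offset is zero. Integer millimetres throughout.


translate([413, 499, 0]) cylinder(h = 18, r = 61);


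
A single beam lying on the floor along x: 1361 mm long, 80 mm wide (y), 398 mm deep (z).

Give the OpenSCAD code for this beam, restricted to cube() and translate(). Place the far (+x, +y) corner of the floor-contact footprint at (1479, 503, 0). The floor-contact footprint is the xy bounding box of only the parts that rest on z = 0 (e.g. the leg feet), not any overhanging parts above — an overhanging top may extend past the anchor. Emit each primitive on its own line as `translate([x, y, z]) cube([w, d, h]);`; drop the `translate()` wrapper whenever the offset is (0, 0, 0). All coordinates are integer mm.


translate([118, 423, 0]) cube([1361, 80, 398]);


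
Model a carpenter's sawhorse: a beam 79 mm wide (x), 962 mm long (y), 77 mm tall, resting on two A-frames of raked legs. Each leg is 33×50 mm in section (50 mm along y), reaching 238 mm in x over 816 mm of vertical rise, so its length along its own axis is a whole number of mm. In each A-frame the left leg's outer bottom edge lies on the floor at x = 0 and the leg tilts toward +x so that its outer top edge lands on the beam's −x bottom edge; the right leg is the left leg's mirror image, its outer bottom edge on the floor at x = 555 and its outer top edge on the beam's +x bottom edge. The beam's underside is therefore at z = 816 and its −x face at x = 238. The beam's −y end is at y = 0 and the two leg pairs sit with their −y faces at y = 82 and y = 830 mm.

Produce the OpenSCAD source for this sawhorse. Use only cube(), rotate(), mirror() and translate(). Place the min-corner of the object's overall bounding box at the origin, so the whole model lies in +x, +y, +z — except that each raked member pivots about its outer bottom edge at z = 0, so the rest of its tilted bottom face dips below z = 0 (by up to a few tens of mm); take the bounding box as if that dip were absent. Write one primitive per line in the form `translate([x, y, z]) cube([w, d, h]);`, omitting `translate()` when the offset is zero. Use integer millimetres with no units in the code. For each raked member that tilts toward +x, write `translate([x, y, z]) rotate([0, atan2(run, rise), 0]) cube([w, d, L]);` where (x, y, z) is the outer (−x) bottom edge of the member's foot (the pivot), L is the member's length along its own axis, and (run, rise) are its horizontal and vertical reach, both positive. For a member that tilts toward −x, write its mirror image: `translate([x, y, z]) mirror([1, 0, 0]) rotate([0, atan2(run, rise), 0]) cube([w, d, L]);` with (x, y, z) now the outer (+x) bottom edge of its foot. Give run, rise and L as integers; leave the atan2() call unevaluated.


translate([238, 0, 816]) cube([79, 962, 77]);
translate([0, 82, 0]) rotate([0, atan2(238, 816), 0]) cube([33, 50, 850]);
translate([555, 82, 0]) mirror([1, 0, 0]) rotate([0, atan2(238, 816), 0]) cube([33, 50, 850]);
translate([0, 830, 0]) rotate([0, atan2(238, 816), 0]) cube([33, 50, 850]);
translate([555, 830, 0]) mirror([1, 0, 0]) rotate([0, atan2(238, 816), 0]) cube([33, 50, 850]);


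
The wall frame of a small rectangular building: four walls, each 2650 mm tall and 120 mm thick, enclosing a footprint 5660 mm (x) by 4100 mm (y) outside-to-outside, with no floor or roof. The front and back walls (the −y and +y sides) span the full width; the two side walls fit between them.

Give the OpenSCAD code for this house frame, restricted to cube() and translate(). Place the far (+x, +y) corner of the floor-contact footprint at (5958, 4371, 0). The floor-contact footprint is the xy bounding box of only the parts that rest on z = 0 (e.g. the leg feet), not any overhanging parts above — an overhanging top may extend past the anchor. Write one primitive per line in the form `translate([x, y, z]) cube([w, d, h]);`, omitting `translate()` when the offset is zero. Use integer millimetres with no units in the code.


translate([298, 271, 0]) cube([5660, 120, 2650]);
translate([298, 4251, 0]) cube([5660, 120, 2650]);
translate([298, 391, 0]) cube([120, 3860, 2650]);
translate([5838, 391, 0]) cube([120, 3860, 2650]);


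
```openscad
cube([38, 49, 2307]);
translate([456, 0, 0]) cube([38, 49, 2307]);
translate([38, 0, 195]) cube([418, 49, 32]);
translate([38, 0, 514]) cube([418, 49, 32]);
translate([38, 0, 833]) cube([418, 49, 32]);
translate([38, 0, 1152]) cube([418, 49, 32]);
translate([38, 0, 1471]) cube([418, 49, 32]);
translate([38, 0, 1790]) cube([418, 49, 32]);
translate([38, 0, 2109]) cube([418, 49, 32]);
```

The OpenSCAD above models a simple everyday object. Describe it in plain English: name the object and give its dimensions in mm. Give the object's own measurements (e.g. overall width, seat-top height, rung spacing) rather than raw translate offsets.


A straight ladder. Two 38×49 mm vertical rails, 2307 mm tall, stand 494 mm apart (outside-to-outside) with their front faces coplanar on the −y side. 7 rungs, each 49 mm deep and 32 mm tall, span between the inner faces of the rails, front faces flush with the rails. The lowest rung's underside is at z = 195 mm and rungs are spaced 319 mm apart (underside to underside).


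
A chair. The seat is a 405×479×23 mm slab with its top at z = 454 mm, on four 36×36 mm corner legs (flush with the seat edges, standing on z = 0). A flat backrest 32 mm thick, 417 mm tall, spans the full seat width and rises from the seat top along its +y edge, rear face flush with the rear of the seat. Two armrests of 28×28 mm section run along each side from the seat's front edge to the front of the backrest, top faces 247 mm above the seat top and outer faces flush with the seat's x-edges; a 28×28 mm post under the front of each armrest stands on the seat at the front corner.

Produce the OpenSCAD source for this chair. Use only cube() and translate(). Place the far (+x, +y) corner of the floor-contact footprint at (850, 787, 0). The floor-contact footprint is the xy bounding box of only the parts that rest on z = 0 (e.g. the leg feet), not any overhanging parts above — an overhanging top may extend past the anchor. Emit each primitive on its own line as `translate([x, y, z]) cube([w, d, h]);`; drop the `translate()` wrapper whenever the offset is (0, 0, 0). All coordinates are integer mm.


// leg_h = 454 - 23 = 431
// arm post h = 247 - 28 = 219
translate([445, 308, 431]) cube([405, 479, 23]);
translate([445, 308, 0]) cube([36, 36, 431]);
translate([814, 308, 0]) cube([36, 36, 431]);
translate([445, 751, 0]) cube([36, 36, 431]);
translate([814, 751, 0]) cube([36, 36, 431]);
translate([445, 755, 454]) cube([405, 32, 417]);
translate([445, 308, 673]) cube([28, 447, 28]);
translate([822, 308, 673]) cube([28, 447, 28]);
translate([445, 308, 454]) cube([28, 28, 219]);
translate([822, 308, 454]) cube([28, 28, 219]);
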